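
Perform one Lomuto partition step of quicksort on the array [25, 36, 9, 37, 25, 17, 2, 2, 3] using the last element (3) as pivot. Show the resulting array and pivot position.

Lomuto partition with pivot = 3:

Initial array: [25, 36, 9, 37, 25, 17, 2, 2, 3]

arr[0]=25 > 3: no swap
arr[1]=36 > 3: no swap
arr[2]=9 > 3: no swap
arr[3]=37 > 3: no swap
arr[4]=25 > 3: no swap
arr[5]=17 > 3: no swap
arr[6]=2 <= 3: swap with position 0, array becomes [2, 36, 9, 37, 25, 17, 25, 2, 3]
arr[7]=2 <= 3: swap with position 1, array becomes [2, 2, 9, 37, 25, 17, 25, 36, 3]

Place pivot at position 2: [2, 2, 3, 37, 25, 17, 25, 36, 9]
Pivot position: 2

After partitioning with pivot 3, the array becomes [2, 2, 3, 37, 25, 17, 25, 36, 9]. The pivot is placed at index 2. All elements to the left of the pivot are <= 3, and all elements to the right are > 3.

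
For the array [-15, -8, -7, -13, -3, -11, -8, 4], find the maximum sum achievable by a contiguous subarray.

Using Kadane's algorithm on [-15, -8, -7, -13, -3, -11, -8, 4]:

Scanning through the array:
Position 1 (value -8): max_ending_here = -8, max_so_far = -8
Position 2 (value -7): max_ending_here = -7, max_so_far = -7
Position 3 (value -13): max_ending_here = -13, max_so_far = -7
Position 4 (value -3): max_ending_here = -3, max_so_far = -3
Position 5 (value -11): max_ending_here = -11, max_so_far = -3
Position 6 (value -8): max_ending_here = -8, max_so_far = -3
Position 7 (value 4): max_ending_here = 4, max_so_far = 4

Maximum subarray: [4]
Maximum sum: 4

The maximum subarray is [4] with sum 4. This subarray runs from index 7 to index 7.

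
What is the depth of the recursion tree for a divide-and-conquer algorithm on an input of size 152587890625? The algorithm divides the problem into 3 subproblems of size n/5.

For divide and conquer with division factor 5:

Problem sizes at each level:
Level 0: 152587890625
Level 1: 30517578125
Level 2: 6103515625
Level 3: 1220703125
Level 4: 244140625
Level 5: 48828125
Level 6: 9765625
Level 7: 1953125
Level 8: 390625
Level 9: 78125
Level 10: 15625
Level 11: 3125
Level 12: 625
Level 13: 125
Level 14: 25
Level 15: 5
Level 16: 1

The root is level 0 and the size-1 base case is level 16 (the tree spans levels 0 through 16, i.e. 17 levels counting the root), so the depth is the number of divisions: log_5(152587890625) = 16

The recursion tree depth is log_5(152587890625) = 16. At each level, the problem size is divided by 5, so it takes 16 divisions to reduce to a base case of size 1. The algorithm makes 3 recursive calls at each level.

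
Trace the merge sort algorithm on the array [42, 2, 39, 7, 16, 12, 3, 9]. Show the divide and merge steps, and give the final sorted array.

Merge sort trace:

Split: [42, 2, 39, 7, 16, 12, 3, 9] -> [42, 2, 39, 7] and [16, 12, 3, 9]
  Split: [42, 2, 39, 7] -> [42, 2] and [39, 7]
    Split: [42, 2] -> [42] and [2]
    Merge: [42] + [2] -> [2, 42]
    Split: [39, 7] -> [39] and [7]
    Merge: [39] + [7] -> [7, 39]
  Merge: [2, 42] + [7, 39] -> [2, 7, 39, 42]
  Split: [16, 12, 3, 9] -> [16, 12] and [3, 9]
    Split: [16, 12] -> [16] and [12]
    Merge: [16] + [12] -> [12, 16]
    Split: [3, 9] -> [3] and [9]
    Merge: [3] + [9] -> [3, 9]
  Merge: [12, 16] + [3, 9] -> [3, 9, 12, 16]
Merge: [2, 7, 39, 42] + [3, 9, 12, 16] -> [2, 3, 7, 9, 12, 16, 39, 42]

Final sorted array: [2, 3, 7, 9, 12, 16, 39, 42]

The merge sort proceeds by recursively splitting the array and merging sorted halves.
After all merges, the sorted array is [2, 3, 7, 9, 12, 16, 39, 42].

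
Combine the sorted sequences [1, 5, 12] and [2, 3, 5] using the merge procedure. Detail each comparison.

Merging process:

Compare 1 vs 2: take 1 from left. Merged: [1]
Compare 5 vs 2: take 2 from right. Merged: [1, 2]
Compare 5 vs 3: take 3 from right. Merged: [1, 2, 3]
Compare 5 vs 5: take 5 from left. Merged: [1, 2, 3, 5]
Compare 12 vs 5: take 5 from right. Merged: [1, 2, 3, 5, 5]
Append remaining from left: [12]. Merged: [1, 2, 3, 5, 5, 12]

Final merged array: [1, 2, 3, 5, 5, 12]
Total comparisons: 5

The merged array is [1, 2, 3, 5, 5, 12], requiring 5 comparisons. The merge step runs in O(n) time where n is the total number of elements.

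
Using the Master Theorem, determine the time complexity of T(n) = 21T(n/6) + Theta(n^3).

Master Theorem for T(n) = 21T(n/6) + O(n^3):

a = 21, b = 6, c = 3
log_b(a) = log_6(21) = 1.6992

Case 3: c = 3 > log_6(21) = 1.6992
T(n) = O(n^3) = O(n^3)

For T(n) = 21T(n/6) + O(n^3): log_6(21) = 1.6992. This is Case 3 of the Master Theorem (c > log_b(a), work dominated by root), giving O(n^3).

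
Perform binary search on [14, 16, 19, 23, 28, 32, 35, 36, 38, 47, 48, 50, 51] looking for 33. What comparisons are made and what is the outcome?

Binary search for 33 in [14, 16, 19, 23, 28, 32, 35, 36, 38, 47, 48, 50, 51]:

lo=0, hi=12, mid=6, arr[mid]=35 -> 35 > 33, search left half
lo=0, hi=5, mid=2, arr[mid]=19 -> 19 < 33, search right half
lo=3, hi=5, mid=4, arr[mid]=28 -> 28 < 33, search right half
lo=5, hi=5, mid=5, arr[mid]=32 -> 32 < 33, search right half
lo=6 > hi=5, target 33 not found

Binary search determines that 33 is not in the array after 4 comparisons. The search space was exhausted without finding the target.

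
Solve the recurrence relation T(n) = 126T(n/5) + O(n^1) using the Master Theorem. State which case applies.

Master Theorem for T(n) = 126T(n/5) + O(n^1):

a = 126, b = 5, c = 1
log_b(a) = log_5(126) = 3.0050

Case 1: c = 1 < log_5(126) = 3.0050
T(n) = O(n^(log_5 126))

For T(n) = 126T(n/5) + O(n^1): log_5(126) = 3.0050. This is Case 1 of the Master Theorem (c < log_b(a), work dominated by leaves), giving O(n^(log_5 126)).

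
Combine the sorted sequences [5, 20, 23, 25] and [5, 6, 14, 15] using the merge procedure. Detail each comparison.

Merging process:

Compare 5 vs 5: take 5 from left. Merged: [5]
Compare 20 vs 5: take 5 from right. Merged: [5, 5]
Compare 20 vs 6: take 6 from right. Merged: [5, 5, 6]
Compare 20 vs 14: take 14 from right. Merged: [5, 5, 6, 14]
Compare 20 vs 15: take 15 from right. Merged: [5, 5, 6, 14, 15]
Append remaining from left: [20, 23, 25]. Merged: [5, 5, 6, 14, 15, 20, 23, 25]

Final merged array: [5, 5, 6, 14, 15, 20, 23, 25]
Total comparisons: 5

The merged array is [5, 5, 6, 14, 15, 20, 23, 25], requiring 5 comparisons. The merge step runs in O(n) time where n is the total number of elements.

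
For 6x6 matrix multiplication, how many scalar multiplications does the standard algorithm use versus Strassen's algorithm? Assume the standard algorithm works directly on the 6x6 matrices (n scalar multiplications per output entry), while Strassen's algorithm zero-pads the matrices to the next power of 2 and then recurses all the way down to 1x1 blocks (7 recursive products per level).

Matrix multiplication for 6x6 matrices:

Strassen's algorithm requires power-of-2 dimensions. Pad 6x6 to 8x8 (next power of 2).

Standard algorithm: 6^3 = 216 multiplications
Strassen's algorithm: 7^(log2(8)) = 7^3 = 343 multiplications
Difference: 216 - 343 = -127 (Strassen uses MORE here due to padding overhead — for small or just-over-power-of-2 n, padding can outweigh the per-level savings)

Standard: 216 multiplications (6^3). Strassen: 343 multiplications (7^3, after padding to 8x8). Strassen reduces 8 recursive multiplications to 7 at each level.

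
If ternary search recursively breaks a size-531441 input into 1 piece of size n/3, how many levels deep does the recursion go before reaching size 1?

For divide and conquer with division factor 3:

Problem sizes at each level:
Level 0: 531441
Level 1: 177147
Level 2: 59049
Level 3: 19683
Level 4: 6561
Level 5: 2187
Level 6: 729
Level 7: 243
Level 8: 81
Level 9: 27
Level 10: 9
Level 11: 3
Level 12: 1

The root is level 0 and the size-1 base case is level 12 (the tree spans levels 0 through 12, i.e. 13 levels counting the root), so the depth is the number of divisions: log_3(531441) = 12

The recursion tree depth is log_3(531441) = 12. At each level, the problem size is divided by 3, so it takes 12 divisions to reduce to a base case of size 1. The algorithm makes 1 recursive call at each level.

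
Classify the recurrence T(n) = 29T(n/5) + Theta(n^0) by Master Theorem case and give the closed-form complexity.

Master Theorem for T(n) = 29T(n/5) + O(n^0):

a = 29, b = 5, c = 0
log_b(a) = log_5(29) = 2.0922

Case 1: c = 0 < log_5(29) = 2.0922
T(n) = O(n^(log_5 29))

For T(n) = 29T(n/5) + O(n^0): log_5(29) = 2.0922. This is Case 1 of the Master Theorem (c < log_b(a), work dominated by leaves), giving O(n^(log_5 29)).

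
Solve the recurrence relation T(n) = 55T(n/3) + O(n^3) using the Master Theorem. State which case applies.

Master Theorem for T(n) = 55T(n/3) + O(n^3):

a = 55, b = 3, c = 3
log_b(a) = log_3(55) = 3.6476

Case 1: c = 3 < log_3(55) = 3.6476
T(n) = O(n^(log_3 55))

For T(n) = 55T(n/3) + O(n^3): log_3(55) = 3.6476. This is Case 1 of the Master Theorem (c < log_b(a), work dominated by leaves), giving O(n^(log_3 55)).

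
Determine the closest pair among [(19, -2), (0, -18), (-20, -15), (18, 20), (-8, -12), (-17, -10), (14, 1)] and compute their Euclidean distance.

Computing all pairwise distances among 7 points:

d((19, -2), (0, -18)) = 24.8395
d((19, -2), (-20, -15)) = 41.1096
d((19, -2), (18, 20)) = 22.0227
d((19, -2), (-8, -12)) = 28.7924
d((19, -2), (-17, -10)) = 36.8782
d((19, -2), (14, 1)) = 5.831 <-- minimum
d((0, -18), (-20, -15)) = 20.2237
d((0, -18), (18, 20)) = 42.0476
d((0, -18), (-8, -12)) = 10.0
d((0, -18), (-17, -10)) = 18.7883
d((0, -18), (14, 1)) = 23.6008
d((-20, -15), (18, 20)) = 51.6624
d((-20, -15), (-8, -12)) = 12.3693
d((-20, -15), (-17, -10)) = 5.831 <-- minimum
d((-20, -15), (14, 1)) = 37.5766
d((18, 20), (-8, -12)) = 41.2311
d((18, 20), (-17, -10)) = 46.0977
d((18, 20), (14, 1)) = 19.4165
d((-8, -12), (-17, -10)) = 9.2195
d((-8, -12), (14, 1)) = 25.5539
d((-17, -10), (14, 1)) = 32.8938

Minimum distance: 5.831 (tie among 2 pairs: (19, -2) and (14, 1); (-20, -15) and (-17, -10))

The minimum Euclidean distance is 5.831. There is a tie: 2 pairs achieve this minimum — (19, -2) and (14, 1); (-20, -15) and (-17, -10). Any of these is a valid closest pair. For 7 points, brute-force pairwise comparison is shown above. For large n, the divide-and-conquer algorithm (sort by x, recurse on halves, check the dividing strip) achieves O(n log n).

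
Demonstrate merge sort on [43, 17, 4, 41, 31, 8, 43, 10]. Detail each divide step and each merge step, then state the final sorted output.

Merge sort trace:

Split: [43, 17, 4, 41, 31, 8, 43, 10] -> [43, 17, 4, 41] and [31, 8, 43, 10]
  Split: [43, 17, 4, 41] -> [43, 17] and [4, 41]
    Split: [43, 17] -> [43] and [17]
    Merge: [43] + [17] -> [17, 43]
    Split: [4, 41] -> [4] and [41]
    Merge: [4] + [41] -> [4, 41]
  Merge: [17, 43] + [4, 41] -> [4, 17, 41, 43]
  Split: [31, 8, 43, 10] -> [31, 8] and [43, 10]
    Split: [31, 8] -> [31] and [8]
    Merge: [31] + [8] -> [8, 31]
    Split: [43, 10] -> [43] and [10]
    Merge: [43] + [10] -> [10, 43]
  Merge: [8, 31] + [10, 43] -> [8, 10, 31, 43]
Merge: [4, 17, 41, 43] + [8, 10, 31, 43] -> [4, 8, 10, 17, 31, 41, 43, 43]

Final sorted array: [4, 8, 10, 17, 31, 41, 43, 43]

The merge sort proceeds by recursively splitting the array and merging sorted halves.
After all merges, the sorted array is [4, 8, 10, 17, 31, 41, 43, 43].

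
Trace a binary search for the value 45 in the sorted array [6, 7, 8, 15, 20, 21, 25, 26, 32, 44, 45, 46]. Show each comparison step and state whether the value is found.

Binary search for 45 in [6, 7, 8, 15, 20, 21, 25, 26, 32, 44, 45, 46]:

lo=0, hi=11, mid=5, arr[mid]=21 -> 21 < 45, search right half
lo=6, hi=11, mid=8, arr[mid]=32 -> 32 < 45, search right half
lo=9, hi=11, mid=10, arr[mid]=45 -> Found target at index 10!

Binary search finds 45 at index 10 after 3 comparisons. The search repeatedly halves the search space by comparing with the middle element.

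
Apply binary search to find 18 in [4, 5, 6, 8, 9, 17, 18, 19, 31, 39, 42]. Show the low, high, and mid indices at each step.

Binary search for 18 in [4, 5, 6, 8, 9, 17, 18, 19, 31, 39, 42]:

lo=0, hi=10, mid=5, arr[mid]=17 -> 17 < 18, search right half
lo=6, hi=10, mid=8, arr[mid]=31 -> 31 > 18, search left half
lo=6, hi=7, mid=6, arr[mid]=18 -> Found target at index 6!

Binary search finds 18 at index 6 after 3 comparisons. The search repeatedly halves the search space by comparing with the middle element.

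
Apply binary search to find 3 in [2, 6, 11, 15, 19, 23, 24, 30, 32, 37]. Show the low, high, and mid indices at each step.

Binary search for 3 in [2, 6, 11, 15, 19, 23, 24, 30, 32, 37]:

lo=0, hi=9, mid=4, arr[mid]=19 -> 19 > 3, search left half
lo=0, hi=3, mid=1, arr[mid]=6 -> 6 > 3, search left half
lo=0, hi=0, mid=0, arr[mid]=2 -> 2 < 3, search right half
lo=1 > hi=0, target 3 not found

Binary search determines that 3 is not in the array after 3 comparisons. The search space was exhausted without finding the target.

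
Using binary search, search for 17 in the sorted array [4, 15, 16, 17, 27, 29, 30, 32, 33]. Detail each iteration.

Binary search for 17 in [4, 15, 16, 17, 27, 29, 30, 32, 33]:

lo=0, hi=8, mid=4, arr[mid]=27 -> 27 > 17, search left half
lo=0, hi=3, mid=1, arr[mid]=15 -> 15 < 17, search right half
lo=2, hi=3, mid=2, arr[mid]=16 -> 16 < 17, search right half
lo=3, hi=3, mid=3, arr[mid]=17 -> Found target at index 3!

Binary search finds 17 at index 3 after 4 comparisons. The search repeatedly halves the search space by comparing with the middle element.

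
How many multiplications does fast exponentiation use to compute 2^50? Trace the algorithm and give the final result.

Computing 2^50 by squaring (build up from 2^1; each line after the first costs one multiplication):

2^1 = 2
2^2 = (2^1)^2 = 2^2 = 4
2^3 = 2 * 2^2 = 2 * 4 = 8
2^6 = (2^3)^2 = 8^2 = 64
2^12 = (2^6)^2 = 64^2 = 4096
2^24 = (2^12)^2 = 4096^2 = 16777216
2^25 = 2 * 2^24 = 2 * 16777216 = 33554432
2^50 = (2^25)^2 = 33554432^2 = 1125899906842624

Result: 1125899906842624
Multiplications needed: 7 (7 lines after 2^1)

2^50 = 1125899906842624. Using exponentiation by squaring, this requires 7 multiplications. The key idea: if the exponent is even, square the half-power; if odd, multiply by the base once.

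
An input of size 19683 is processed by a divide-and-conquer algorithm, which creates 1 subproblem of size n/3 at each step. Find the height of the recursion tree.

For divide and conquer with division factor 3:

Problem sizes at each level:
Level 0: 19683
Level 1: 6561
Level 2: 2187
Level 3: 729
Level 4: 243
Level 5: 81
Level 6: 27
Level 7: 9
Level 8: 3
Level 9: 1

The root is level 0 and the size-1 base case is level 9 (the tree spans levels 0 through 9, i.e. 10 levels counting the root), so the depth is the number of divisions: log_3(19683) = 9

The recursion tree depth is log_3(19683) = 9. At each level, the problem size is divided by 3, so it takes 9 divisions to reduce to a base case of size 1. The algorithm makes 1 recursive call at each level.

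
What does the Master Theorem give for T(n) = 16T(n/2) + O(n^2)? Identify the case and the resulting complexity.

Master Theorem for T(n) = 16T(n/2) + O(n^2):

a = 16, b = 2, c = 2
log_b(a) = log_2(16) = 4.0000

Case 1: c = 2 < log_2(16) = 4.0000
T(n) = O(n^(log_2 16)) = O(n^4)

For T(n) = 16T(n/2) + O(n^2): log_2(16) = 4.0000. This is Case 1 of the Master Theorem (c < log_b(a), work dominated by leaves), giving O(n^4).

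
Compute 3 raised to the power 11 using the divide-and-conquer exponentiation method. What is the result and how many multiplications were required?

Computing 3^11 by squaring (build up from 3^1; each line after the first costs one multiplication):

3^1 = 3
3^2 = (3^1)^2 = 3^2 = 9
3^4 = (3^2)^2 = 9^2 = 81
3^5 = 3 * 3^4 = 3 * 81 = 243
3^10 = (3^5)^2 = 243^2 = 59049
3^11 = 3 * 3^10 = 3 * 59049 = 177147

Result: 177147
Multiplications needed: 5 (5 lines after 3^1)

3^11 = 177147. Using exponentiation by squaring, this requires 5 multiplications. The key idea: if the exponent is even, square the half-power; if odd, multiply by the base once.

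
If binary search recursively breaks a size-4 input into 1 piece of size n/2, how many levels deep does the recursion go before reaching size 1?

For divide and conquer with division factor 2:

Problem sizes at each level:
Level 0: 4
Level 1: 2
Level 2: 1

The root is level 0 and the size-1 base case is level 2 (the tree spans levels 0 through 2, i.e. 3 levels counting the root), so the depth is the number of divisions: log_2(4) = 2

The recursion tree depth is log_2(4) = 2. At each level, the problem size is divided by 2, so it takes 2 divisions to reduce to a base case of size 1. The algorithm makes 1 recursive call at each level.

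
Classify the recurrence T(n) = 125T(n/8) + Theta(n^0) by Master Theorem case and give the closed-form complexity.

Master Theorem for T(n) = 125T(n/8) + O(n^0):

a = 125, b = 8, c = 0
log_b(a) = log_8(125) = 2.3219

Case 1: c = 0 < log_8(125) = 2.3219
T(n) = O(n^(log_8 125))

For T(n) = 125T(n/8) + O(n^0): log_8(125) = 2.3219. This is Case 1 of the Master Theorem (c < log_b(a), work dominated by leaves), giving O(n^(log_8 125)).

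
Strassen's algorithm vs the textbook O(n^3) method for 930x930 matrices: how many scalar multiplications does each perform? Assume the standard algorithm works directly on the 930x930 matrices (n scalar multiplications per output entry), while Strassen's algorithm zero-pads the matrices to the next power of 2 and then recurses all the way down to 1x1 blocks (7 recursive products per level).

Matrix multiplication for 930x930 matrices:

Strassen's algorithm requires power-of-2 dimensions. Pad 930x930 to 1024x1024 (next power of 2).

Standard algorithm: 930^3 = 804357000 multiplications
Strassen's algorithm: 7^(log2(1024)) = 7^10 = 282475249 multiplications
Savings: 804357000 - 282475249 = 521881751 multiplications

Standard: 804357000 multiplications (930^3). Strassen: 282475249 multiplications (7^10, after padding to 1024x1024). Strassen reduces 8 recursive multiplications to 7 at each level.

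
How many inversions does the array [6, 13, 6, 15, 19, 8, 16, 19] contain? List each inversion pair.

Finding inversions in [6, 13, 6, 15, 19, 8, 16, 19]:

(1, 2): arr[1]=13 > arr[2]=6
(1, 5): arr[1]=13 > arr[5]=8
(3, 5): arr[3]=15 > arr[5]=8
(4, 5): arr[4]=19 > arr[5]=8
(4, 6): arr[4]=19 > arr[6]=16

Total inversions: 5

The array has 5 inversion(s): (1,2), (1,5), (3,5), (4,5), (4,6). Each pair (i,j) satisfies i < j and arr[i] > arr[j].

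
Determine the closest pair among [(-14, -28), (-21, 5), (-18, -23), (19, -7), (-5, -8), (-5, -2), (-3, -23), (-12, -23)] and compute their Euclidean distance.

Computing all pairwise distances among 8 points:

d((-14, -28), (-21, 5)) = 33.7343
d((-14, -28), (-18, -23)) = 6.4031
d((-14, -28), (19, -7)) = 39.1152
d((-14, -28), (-5, -8)) = 21.9317
d((-14, -28), (-5, -2)) = 27.5136
d((-14, -28), (-3, -23)) = 12.083
d((-14, -28), (-12, -23)) = 5.3852 <-- minimum
d((-21, 5), (-18, -23)) = 28.1603
d((-21, 5), (19, -7)) = 41.7612
d((-21, 5), (-5, -8)) = 20.6155
d((-21, 5), (-5, -2)) = 17.4642
d((-21, 5), (-3, -23)) = 33.2866
d((-21, 5), (-12, -23)) = 29.4109
d((-18, -23), (19, -7)) = 40.3113
d((-18, -23), (-5, -8)) = 19.8494
d((-18, -23), (-5, -2)) = 24.6982
d((-18, -23), (-3, -23)) = 15.0
d((-18, -23), (-12, -23)) = 6.0
d((19, -7), (-5, -8)) = 24.0208
d((19, -7), (-5, -2)) = 24.5153
d((19, -7), (-3, -23)) = 27.2029
d((19, -7), (-12, -23)) = 34.8855
d((-5, -8), (-5, -2)) = 6.0
d((-5, -8), (-3, -23)) = 15.1327
d((-5, -8), (-12, -23)) = 16.5529
d((-5, -2), (-3, -23)) = 21.095
d((-5, -2), (-12, -23)) = 22.1359
d((-3, -23), (-12, -23)) = 9.0

Closest pair: (-14, -28) and (-12, -23) with distance 5.3852

The closest pair is (-14, -28) and (-12, -23) with Euclidean distance 5.3852. For 8 points, brute-force pairwise comparison is shown above. For large n, the divide-and-conquer algorithm (sort by x, recurse on halves, check the dividing strip) achieves O(n log n).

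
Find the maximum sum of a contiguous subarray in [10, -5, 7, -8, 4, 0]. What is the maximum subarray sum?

Using Kadane's algorithm on [10, -5, 7, -8, 4, 0]:

Scanning through the array:
Position 1 (value -5): max_ending_here = 5, max_so_far = 10
Position 2 (value 7): max_ending_here = 12, max_so_far = 12
Position 3 (value -8): max_ending_here = 4, max_so_far = 12
Position 4 (value 4): max_ending_here = 8, max_so_far = 12
Position 5 (value 0): max_ending_here = 8, max_so_far = 12

Maximum subarray: [10, -5, 7]
Maximum sum: 12

The maximum subarray is [10, -5, 7] with sum 12. This subarray runs from index 0 to index 2.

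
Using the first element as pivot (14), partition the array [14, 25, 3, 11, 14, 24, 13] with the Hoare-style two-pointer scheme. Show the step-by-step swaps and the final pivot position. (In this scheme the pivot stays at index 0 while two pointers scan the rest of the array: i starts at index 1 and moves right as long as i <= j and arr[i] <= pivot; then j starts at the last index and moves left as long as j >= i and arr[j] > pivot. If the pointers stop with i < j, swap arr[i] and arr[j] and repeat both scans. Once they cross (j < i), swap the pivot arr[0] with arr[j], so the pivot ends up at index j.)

Hoare-style two-pointer partition with pivot = 14:

Initial array: [14, 25, 3, 11, 14, 24, 13]

Pointers start at i = 1, j = 6.
i stops at index 1 (arr[1]=25 > 14), j stops at index 6 (arr[6]=13 <= 14): swap arr[1] and arr[6], array becomes [14, 13, 3, 11, 14, 24, 25]
i ends at 5, j ends at 4: the pointers have crossed (j < i), so scanning stops.

Swap pivot arr[0] with arr[4] to place pivot at position 4: [14, 13, 3, 11, 14, 24, 25]
Pivot position: 4

After partitioning with pivot 14, the array becomes [14, 13, 3, 11, 14, 24, 25]. The pivot is placed at index 4. All elements to the left of the pivot are <= 14, and all elements to the right are > 14.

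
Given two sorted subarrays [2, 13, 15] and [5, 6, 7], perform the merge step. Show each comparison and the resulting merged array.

Merging process:

Compare 2 vs 5: take 2 from left. Merged: [2]
Compare 13 vs 5: take 5 from right. Merged: [2, 5]
Compare 13 vs 6: take 6 from right. Merged: [2, 5, 6]
Compare 13 vs 7: take 7 from right. Merged: [2, 5, 6, 7]
Append remaining from left: [13, 15]. Merged: [2, 5, 6, 7, 13, 15]

Final merged array: [2, 5, 6, 7, 13, 15]
Total comparisons: 4

The merged array is [2, 5, 6, 7, 13, 15], requiring 4 comparisons. The merge step runs in O(n) time where n is the total number of elements.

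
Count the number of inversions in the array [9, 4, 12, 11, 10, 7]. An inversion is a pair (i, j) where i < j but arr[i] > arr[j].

Finding inversions in [9, 4, 12, 11, 10, 7]:

(0, 1): arr[0]=9 > arr[1]=4
(0, 5): arr[0]=9 > arr[5]=7
(2, 3): arr[2]=12 > arr[3]=11
(2, 4): arr[2]=12 > arr[4]=10
(2, 5): arr[2]=12 > arr[5]=7
(3, 4): arr[3]=11 > arr[4]=10
(3, 5): arr[3]=11 > arr[5]=7
(4, 5): arr[4]=10 > arr[5]=7

Total inversions: 8

The array has 8 inversion(s): (0,1), (0,5), (2,3), (2,4), (2,5), (3,4), (3,5), (4,5). Each pair (i,j) satisfies i < j and arr[i] > arr[j].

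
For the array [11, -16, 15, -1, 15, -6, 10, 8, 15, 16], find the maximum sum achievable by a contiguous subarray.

Using Kadane's algorithm on [11, -16, 15, -1, 15, -6, 10, 8, 15, 16]:

Scanning through the array:
Position 1 (value -16): max_ending_here = -5, max_so_far = 11
Position 2 (value 15): max_ending_here = 15, max_so_far = 15
Position 3 (value -1): max_ending_here = 14, max_so_far = 15
Position 4 (value 15): max_ending_here = 29, max_so_far = 29
Position 5 (value -6): max_ending_here = 23, max_so_far = 29
Position 6 (value 10): max_ending_here = 33, max_so_far = 33
Position 7 (value 8): max_ending_here = 41, max_so_far = 41
Position 8 (value 15): max_ending_here = 56, max_so_far = 56
Position 9 (value 16): max_ending_here = 72, max_so_far = 72

Maximum subarray: [15, -1, 15, -6, 10, 8, 15, 16]
Maximum sum: 72

The maximum subarray is [15, -1, 15, -6, 10, 8, 15, 16] with sum 72. This subarray runs from index 2 to index 9.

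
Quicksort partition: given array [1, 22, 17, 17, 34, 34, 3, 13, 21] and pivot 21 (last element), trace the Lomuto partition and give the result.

Lomuto partition with pivot = 21:

Initial array: [1, 22, 17, 17, 34, 34, 3, 13, 21]

arr[0]=1 <= 21: swap with position 0, array becomes [1, 22, 17, 17, 34, 34, 3, 13, 21]
arr[1]=22 > 21: no swap
arr[2]=17 <= 21: swap with position 1, array becomes [1, 17, 22, 17, 34, 34, 3, 13, 21]
arr[3]=17 <= 21: swap with position 2, array becomes [1, 17, 17, 22, 34, 34, 3, 13, 21]
arr[4]=34 > 21: no swap
arr[5]=34 > 21: no swap
arr[6]=3 <= 21: swap with position 3, array becomes [1, 17, 17, 3, 34, 34, 22, 13, 21]
arr[7]=13 <= 21: swap with position 4, array becomes [1, 17, 17, 3, 13, 34, 22, 34, 21]

Place pivot at position 5: [1, 17, 17, 3, 13, 21, 22, 34, 34]
Pivot position: 5

After partitioning with pivot 21, the array becomes [1, 17, 17, 3, 13, 21, 22, 34, 34]. The pivot is placed at index 5. All elements to the left of the pivot are <= 21, and all elements to the right are > 21.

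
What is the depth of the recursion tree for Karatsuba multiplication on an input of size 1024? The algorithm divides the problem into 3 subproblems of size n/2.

For divide and conquer with division factor 2:

Problem sizes at each level:
Level 0: 1024
Level 1: 512
Level 2: 256
Level 3: 128
Level 4: 64
Level 5: 32
Level 6: 16
Level 7: 8
Level 8: 4
Level 9: 2
Level 10: 1

The root is level 0 and the size-1 base case is level 10 (the tree spans levels 0 through 10, i.e. 11 levels counting the root), so the depth is the number of divisions: log_2(1024) = 10

The recursion tree depth is log_2(1024) = 10. At each level, the problem size is divided by 2, so it takes 10 divisions to reduce to a base case of size 1. The algorithm makes 3 recursive calls at each level.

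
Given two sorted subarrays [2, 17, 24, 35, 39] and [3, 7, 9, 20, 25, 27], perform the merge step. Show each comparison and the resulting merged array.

Merging process:

Compare 2 vs 3: take 2 from left. Merged: [2]
Compare 17 vs 3: take 3 from right. Merged: [2, 3]
Compare 17 vs 7: take 7 from right. Merged: [2, 3, 7]
Compare 17 vs 9: take 9 from right. Merged: [2, 3, 7, 9]
Compare 17 vs 20: take 17 from left. Merged: [2, 3, 7, 9, 17]
Compare 24 vs 20: take 20 from right. Merged: [2, 3, 7, 9, 17, 20]
Compare 24 vs 25: take 24 from left. Merged: [2, 3, 7, 9, 17, 20, 24]
Compare 35 vs 25: take 25 from right. Merged: [2, 3, 7, 9, 17, 20, 24, 25]
Compare 35 vs 27: take 27 from right. Merged: [2, 3, 7, 9, 17, 20, 24, 25, 27]
Append remaining from left: [35, 39]. Merged: [2, 3, 7, 9, 17, 20, 24, 25, 27, 35, 39]

Final merged array: [2, 3, 7, 9, 17, 20, 24, 25, 27, 35, 39]
Total comparisons: 9

The merged array is [2, 3, 7, 9, 17, 20, 24, 25, 27, 35, 39], requiring 9 comparisons. The merge step runs in O(n) time where n is the total number of elements.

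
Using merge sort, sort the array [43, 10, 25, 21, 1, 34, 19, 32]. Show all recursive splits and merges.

Merge sort trace:

Split: [43, 10, 25, 21, 1, 34, 19, 32] -> [43, 10, 25, 21] and [1, 34, 19, 32]
  Split: [43, 10, 25, 21] -> [43, 10] and [25, 21]
    Split: [43, 10] -> [43] and [10]
    Merge: [43] + [10] -> [10, 43]
    Split: [25, 21] -> [25] and [21]
    Merge: [25] + [21] -> [21, 25]
  Merge: [10, 43] + [21, 25] -> [10, 21, 25, 43]
  Split: [1, 34, 19, 32] -> [1, 34] and [19, 32]
    Split: [1, 34] -> [1] and [34]
    Merge: [1] + [34] -> [1, 34]
    Split: [19, 32] -> [19] and [32]
    Merge: [19] + [32] -> [19, 32]
  Merge: [1, 34] + [19, 32] -> [1, 19, 32, 34]
Merge: [10, 21, 25, 43] + [1, 19, 32, 34] -> [1, 10, 19, 21, 25, 32, 34, 43]

Final sorted array: [1, 10, 19, 21, 25, 32, 34, 43]

The merge sort proceeds by recursively splitting the array and merging sorted halves.
After all merges, the sorted array is [1, 10, 19, 21, 25, 32, 34, 43].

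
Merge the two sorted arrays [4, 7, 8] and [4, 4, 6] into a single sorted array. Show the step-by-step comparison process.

Merging process:

Compare 4 vs 4: take 4 from left. Merged: [4]
Compare 7 vs 4: take 4 from right. Merged: [4, 4]
Compare 7 vs 4: take 4 from right. Merged: [4, 4, 4]
Compare 7 vs 6: take 6 from right. Merged: [4, 4, 4, 6]
Append remaining from left: [7, 8]. Merged: [4, 4, 4, 6, 7, 8]

Final merged array: [4, 4, 4, 6, 7, 8]
Total comparisons: 4

The merged array is [4, 4, 4, 6, 7, 8], requiring 4 comparisons. The merge step runs in O(n) time where n is the total number of elements.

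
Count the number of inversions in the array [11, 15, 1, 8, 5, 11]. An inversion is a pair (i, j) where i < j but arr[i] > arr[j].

Finding inversions in [11, 15, 1, 8, 5, 11]:

(0, 2): arr[0]=11 > arr[2]=1
(0, 3): arr[0]=11 > arr[3]=8
(0, 4): arr[0]=11 > arr[4]=5
(1, 2): arr[1]=15 > arr[2]=1
(1, 3): arr[1]=15 > arr[3]=8
(1, 4): arr[1]=15 > arr[4]=5
(1, 5): arr[1]=15 > arr[5]=11
(3, 4): arr[3]=8 > arr[4]=5

Total inversions: 8

The array has 8 inversion(s): (0,2), (0,3), (0,4), (1,2), (1,3), (1,4), (1,5), (3,4). Each pair (i,j) satisfies i < j and arr[i] > arr[j].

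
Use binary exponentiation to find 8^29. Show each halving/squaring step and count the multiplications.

Computing 8^29 by squaring (build up from 8^1; each line after the first costs one multiplication):

8^1 = 8
8^2 = (8^1)^2 = 8^2 = 64
8^3 = 8 * 8^2 = 8 * 64 = 512
8^6 = (8^3)^2 = 512^2 = 262144
8^7 = 8 * 8^6 = 8 * 262144 = 2097152
8^14 = (8^7)^2 = 2097152^2 = 4398046511104
8^28 = (8^14)^2 = 4398046511104^2 = 19342813113834066795298816
8^29 = 8 * 8^28 = 8 * 19342813113834066795298816 = 154742504910672534362390528

Result: 154742504910672534362390528
Multiplications needed: 7 (7 lines after 8^1)

8^29 = 154742504910672534362390528. Using exponentiation by squaring, this requires 7 multiplications. The key idea: if the exponent is even, square the half-power; if odd, multiply by the base once.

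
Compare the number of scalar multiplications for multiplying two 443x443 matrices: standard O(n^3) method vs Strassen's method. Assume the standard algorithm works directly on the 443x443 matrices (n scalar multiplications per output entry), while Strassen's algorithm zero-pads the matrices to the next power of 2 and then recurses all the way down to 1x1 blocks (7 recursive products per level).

Matrix multiplication for 443x443 matrices:

Strassen's algorithm requires power-of-2 dimensions. Pad 443x443 to 512x512 (next power of 2).

Standard algorithm: 443^3 = 86938307 multiplications
Strassen's algorithm: 7^(log2(512)) = 7^9 = 40353607 multiplications
Savings: 86938307 - 40353607 = 46584700 multiplications

Standard: 86938307 multiplications (443^3). Strassen: 40353607 multiplications (7^9, after padding to 512x512). Strassen reduces 8 recursive multiplications to 7 at each level.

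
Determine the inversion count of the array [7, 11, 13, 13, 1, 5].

Finding inversions in [7, 11, 13, 13, 1, 5]:

(0, 4): arr[0]=7 > arr[4]=1
(0, 5): arr[0]=7 > arr[5]=5
(1, 4): arr[1]=11 > arr[4]=1
(1, 5): arr[1]=11 > arr[5]=5
(2, 4): arr[2]=13 > arr[4]=1
(2, 5): arr[2]=13 > arr[5]=5
(3, 4): arr[3]=13 > arr[4]=1
(3, 5): arr[3]=13 > arr[5]=5

Total inversions: 8

The array has 8 inversion(s): (0,4), (0,5), (1,4), (1,5), (2,4), (2,5), (3,4), (3,5). Each pair (i,j) satisfies i < j and arr[i] > arr[j].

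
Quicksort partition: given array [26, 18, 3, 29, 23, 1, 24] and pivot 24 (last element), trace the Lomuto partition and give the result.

Lomuto partition with pivot = 24:

Initial array: [26, 18, 3, 29, 23, 1, 24]

arr[0]=26 > 24: no swap
arr[1]=18 <= 24: swap with position 0, array becomes [18, 26, 3, 29, 23, 1, 24]
arr[2]=3 <= 24: swap with position 1, array becomes [18, 3, 26, 29, 23, 1, 24]
arr[3]=29 > 24: no swap
arr[4]=23 <= 24: swap with position 2, array becomes [18, 3, 23, 29, 26, 1, 24]
arr[5]=1 <= 24: swap with position 3, array becomes [18, 3, 23, 1, 26, 29, 24]

Place pivot at position 4: [18, 3, 23, 1, 24, 29, 26]
Pivot position: 4

After partitioning with pivot 24, the array becomes [18, 3, 23, 1, 24, 29, 26]. The pivot is placed at index 4. All elements to the left of the pivot are <= 24, and all elements to the right are > 24.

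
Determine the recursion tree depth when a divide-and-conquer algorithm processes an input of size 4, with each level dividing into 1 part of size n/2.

For divide and conquer with division factor 2:

Problem sizes at each level:
Level 0: 4
Level 1: 2
Level 2: 1

The root is level 0 and the size-1 base case is level 2 (the tree spans levels 0 through 2, i.e. 3 levels counting the root), so the depth is the number of divisions: log_2(4) = 2

The recursion tree depth is log_2(4) = 2. At each level, the problem size is divided by 2, so it takes 2 divisions to reduce to a base case of size 1. The algorithm makes 1 recursive call at each level.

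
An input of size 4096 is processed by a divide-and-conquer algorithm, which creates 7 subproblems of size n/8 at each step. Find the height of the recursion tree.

For divide and conquer with division factor 8:

Problem sizes at each level:
Level 0: 4096
Level 1: 512
Level 2: 64
Level 3: 8
Level 4: 1

The root is level 0 and the size-1 base case is level 4 (the tree spans levels 0 through 4, i.e. 5 levels counting the root), so the depth is the number of divisions: log_8(4096) = 4

The recursion tree depth is log_8(4096) = 4. At each level, the problem size is divided by 8, so it takes 4 divisions to reduce to a base case of size 1. The algorithm makes 7 recursive calls at each level.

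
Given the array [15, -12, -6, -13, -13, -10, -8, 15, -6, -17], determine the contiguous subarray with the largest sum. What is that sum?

Using Kadane's algorithm on [15, -12, -6, -13, -13, -10, -8, 15, -6, -17]:

Scanning through the array:
Position 1 (value -12): max_ending_here = 3, max_so_far = 15
Position 2 (value -6): max_ending_here = -3, max_so_far = 15
Position 3 (value -13): max_ending_here = -13, max_so_far = 15
Position 4 (value -13): max_ending_here = -13, max_so_far = 15
Position 5 (value -10): max_ending_here = -10, max_so_far = 15
Position 6 (value -8): max_ending_here = -8, max_so_far = 15
Position 7 (value 15): max_ending_here = 15, max_so_far = 15
Position 8 (value -6): max_ending_here = 9, max_so_far = 15
Position 9 (value -17): max_ending_here = -8, max_so_far = 15

Maximum subarray: [15]
Maximum sum: 15

The maximum subarray is [15] with sum 15. This subarray runs from index 0 to index 0.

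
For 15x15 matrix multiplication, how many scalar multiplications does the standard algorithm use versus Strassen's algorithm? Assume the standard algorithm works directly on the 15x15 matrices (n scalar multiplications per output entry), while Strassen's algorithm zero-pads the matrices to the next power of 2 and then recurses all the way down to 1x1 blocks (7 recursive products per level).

Matrix multiplication for 15x15 matrices:

Strassen's algorithm requires power-of-2 dimensions. Pad 15x15 to 16x16 (next power of 2).

Standard algorithm: 15^3 = 3375 multiplications
Strassen's algorithm: 7^(log2(16)) = 7^4 = 2401 multiplications
Savings: 3375 - 2401 = 974 multiplications

Standard: 3375 multiplications (15^3). Strassen: 2401 multiplications (7^4, after padding to 16x16). Strassen reduces 8 recursive multiplications to 7 at each level.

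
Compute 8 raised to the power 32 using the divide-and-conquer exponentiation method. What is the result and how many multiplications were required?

Computing 8^32 by squaring (build up from 8^1; each line after the first costs one multiplication):

8^1 = 8
8^2 = (8^1)^2 = 8^2 = 64
8^4 = (8^2)^2 = 64^2 = 4096
8^8 = (8^4)^2 = 4096^2 = 16777216
8^16 = (8^8)^2 = 16777216^2 = 281474976710656
8^32 = (8^16)^2 = 281474976710656^2 = 79228162514264337593543950336

Result: 79228162514264337593543950336
Multiplications needed: 5 (5 lines after 8^1)

8^32 = 79228162514264337593543950336. Using exponentiation by squaring, this requires 5 multiplications. The key idea: if the exponent is even, square the half-power; if odd, multiply by the base once.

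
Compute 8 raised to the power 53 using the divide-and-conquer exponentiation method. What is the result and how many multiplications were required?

Computing 8^53 by squaring (build up from 8^1; each line after the first costs one multiplication):

8^1 = 8
8^2 = (8^1)^2 = 8^2 = 64
8^3 = 8 * 8^2 = 8 * 64 = 512
8^6 = (8^3)^2 = 512^2 = 262144
8^12 = (8^6)^2 = 262144^2 = 68719476736
8^13 = 8 * 8^12 = 8 * 68719476736 = 549755813888
8^26 = (8^13)^2 = 549755813888^2 = 302231454903657293676544
8^52 = (8^26)^2 = 302231454903657293676544^2 = 91343852333181432387730302044767688728495783936
8^53 = 8 * 8^52 = 8 * 91343852333181432387730302044767688728495783936 = 730750818665451459101842416358141509827966271488

Result: 730750818665451459101842416358141509827966271488
Multiplications needed: 8 (8 lines after 8^1)

8^53 = 730750818665451459101842416358141509827966271488. Using exponentiation by squaring, this requires 8 multiplications. The key idea: if the exponent is even, square the half-power; if odd, multiply by the base once.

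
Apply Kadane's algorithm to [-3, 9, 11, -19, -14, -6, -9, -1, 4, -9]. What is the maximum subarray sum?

Using Kadane's algorithm on [-3, 9, 11, -19, -14, -6, -9, -1, 4, -9]:

Scanning through the array:
Position 1 (value 9): max_ending_here = 9, max_so_far = 9
Position 2 (value 11): max_ending_here = 20, max_so_far = 20
Position 3 (value -19): max_ending_here = 1, max_so_far = 20
Position 4 (value -14): max_ending_here = -13, max_so_far = 20
Position 5 (value -6): max_ending_here = -6, max_so_far = 20
Position 6 (value -9): max_ending_here = -9, max_so_far = 20
Position 7 (value -1): max_ending_here = -1, max_so_far = 20
Position 8 (value 4): max_ending_here = 4, max_so_far = 20
Position 9 (value -9): max_ending_here = -5, max_so_far = 20

Maximum subarray: [9, 11]
Maximum sum: 20

The maximum subarray is [9, 11] with sum 20. This subarray runs from index 1 to index 2.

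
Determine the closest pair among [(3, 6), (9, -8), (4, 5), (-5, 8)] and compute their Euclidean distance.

Computing all pairwise distances among 4 points:

d((3, 6), (9, -8)) = 15.2315
d((3, 6), (4, 5)) = 1.4142 <-- minimum
d((3, 6), (-5, 8)) = 8.2462
d((9, -8), (4, 5)) = 13.9284
d((9, -8), (-5, 8)) = 21.2603
d((4, 5), (-5, 8)) = 9.4868

Closest pair: (3, 6) and (4, 5) with distance 1.4142

The closest pair is (3, 6) and (4, 5) with Euclidean distance 1.4142. For 4 points, brute-force pairwise comparison is shown above. For large n, the divide-and-conquer algorithm (sort by x, recurse on halves, check the dividing strip) achieves O(n log n).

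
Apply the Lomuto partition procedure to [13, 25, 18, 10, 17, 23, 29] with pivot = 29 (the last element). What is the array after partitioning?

Lomuto partition with pivot = 29:

Initial array: [13, 25, 18, 10, 17, 23, 29]

arr[0]=13 <= 29: swap with position 0, array becomes [13, 25, 18, 10, 17, 23, 29]
arr[1]=25 <= 29: swap with position 1, array becomes [13, 25, 18, 10, 17, 23, 29]
arr[2]=18 <= 29: swap with position 2, array becomes [13, 25, 18, 10, 17, 23, 29]
arr[3]=10 <= 29: swap with position 3, array becomes [13, 25, 18, 10, 17, 23, 29]
arr[4]=17 <= 29: swap with position 4, array becomes [13, 25, 18, 10, 17, 23, 29]
arr[5]=23 <= 29: swap with position 5, array becomes [13, 25, 18, 10, 17, 23, 29]

Place pivot at position 6: [13, 25, 18, 10, 17, 23, 29]
Pivot position: 6

After partitioning with pivot 29, the array becomes [13, 25, 18, 10, 17, 23, 29]. The pivot is placed at index 6. All elements to the left of the pivot are <= 29, and all elements to the right are > 29.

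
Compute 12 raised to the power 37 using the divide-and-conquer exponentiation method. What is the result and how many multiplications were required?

Computing 12^37 by squaring (build up from 12^1; each line after the first costs one multiplication):

12^1 = 12
12^2 = (12^1)^2 = 12^2 = 144
12^4 = (12^2)^2 = 144^2 = 20736
12^8 = (12^4)^2 = 20736^2 = 429981696
12^9 = 12 * 12^8 = 12 * 429981696 = 5159780352
12^18 = (12^9)^2 = 5159780352^2 = 26623333280885243904
12^36 = (12^18)^2 = 26623333280885243904^2 = 708801874985091845381344307009569161216
12^37 = 12 * 12^36 = 12 * 708801874985091845381344307009569161216 = 8505622499821102144576131684114829934592

Result: 8505622499821102144576131684114829934592
Multiplications needed: 7 (7 lines after 12^1)

12^37 = 8505622499821102144576131684114829934592. Using exponentiation by squaring, this requires 7 multiplications. The key idea: if the exponent is even, square the half-power; if odd, multiply by the base once.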